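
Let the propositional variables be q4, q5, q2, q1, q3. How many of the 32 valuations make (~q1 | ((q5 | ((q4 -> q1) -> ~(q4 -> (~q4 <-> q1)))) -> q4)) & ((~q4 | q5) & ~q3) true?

Initial set: {((~q1 | ((q5 | ((q4 -> q1) -> ~(q4 -> (~q4 <-> q1)))) -> q4)) & ((~q4 | q5) & ~q3))}.
((~q1 | ((q5 | ((q4 -> q1) -> ~(q4 -> (~q4 <-> q1)))) -> q4)) & ((~q4 | q5) & ~q3)): α-rule — add (~q1 | ((q5 | ((q4 -> q1) -> ~(q4 -> (~q4 <-> q1)))) -> q4)), ((~q4 | q5) & ~q3).
((~q4 | q5) & ~q3): α-rule — add (~q4 | q5), ~q3.
(~q1 | ((q5 | ((q4 -> q1) -> ~(q4 -> (~q4 <-> q1)))) -> q4)): β-rule — branch into ~q1  //  ((q5 | ((q4 -> q1) -> ~(q4 -> (~q4 <-> q1)))) -> q4).
  branch 1 (add ~q1):
    (~q4 | q5): β-rule — branch into ~q4  //  q5.
      branch 1.1 (add ~q4):
        ○ open, literals {q1=false, q3=false, q4=false}.
      branch 1.2 (add q5):
        ○ open, literals {q1=false, q3=false, q5=true}.
  branch 2 (add ((q5 | ((q4 -> q1) -> ~(q4 -> (~q4 <-> q1)))) -> q4)):
    (~q4 | q5): β-rule — branch into ~q4  //  q5.
      branch 2.1 (add ~q4):
        ((q5 | ((q4 -> q1) -> ~(q4 -> (~q4 <-> q1)))) -> q4): β-rule — branch into ~(q5 | ((q4 -> q1) -> ~(q4 -> (~q4 <-> q1))))  //  q4.
          branch 2.1.1 (add ~(q5 | ((q4 -> q1) -> ~(q4 -> (~q4 <-> q1))))):
            ~(q5 | ((q4 -> q1) -> ~(q4 -> (~q4 <-> q1)))): α-rule — add ~q5, ~((q4 -> q1) -> ~(q4 -> (~q4 <-> q1))).
            ~((q4 -> q1) -> ~(q4 -> (~q4 <-> q1))): α-rule — add (q4 -> q1), ~~(q4 -> (~q4 <-> q1)).
            (q4 -> q1): β-rule — branch into ~q4  //  q1.
              branch 2.1.1.1 (add ~q4):
                ~~(q4 -> (~q4 <-> q1)): β-rule — branch into ~q4  //  (~q4 <-> q1).
                  branch 2.1.1.1.1 (add ~q4):
                    ○ open, literals {q3=false, q4=false, q5=false}.
                  branch 2.1.1.1.2 (add (~q4 <-> q1)):
                    (~q4 <-> q1): β-rule — branch into ~q4, q1  //  ~~q4, ~q1.
                      branch 2.1.1.1.2.1 (add ~q4, q1):
                        ○ open, literals {q1=true, q3=false, q4=false, q5=false}.
                      branch 2.1.1.1.2.2 (add ~~q4, ~q1):
                        × closes — contains both q4 and ~q4.
              branch 2.1.1.2 (add q1):
                ~~(q4 -> (~q4 <-> q1)): β-rule — branch into ~q4  //  (~q4 <-> q1).
                  branch 2.1.1.2.1 (add ~q4):
                    ○ open, literals {q1=true, q3=false, q4=false, q5=false}.
                  branch 2.1.1.2.2 (add (~q4 <-> q1)):
                    (~q4 <-> q1): β-rule — branch into ~q4, q1  //  ~~q4, ~q1.
                      branch 2.1.1.2.2.1 (add ~q4, q1):
                        ○ open, literals {q1=true, q3=false, q4=false, q5=false}.
                      branch 2.1.1.2.2.2 (add ~~q4, ~q1):
                        × closes — contains both q4 and ~q4.
          branch 2.1.2 (add q4):
            × closes — contains both q4 and ~q4.
      branch 2.2 (add q5):
        ((q5 | ((q4 -> q1) -> ~(q4 -> (~q4 <-> q1)))) -> q4): β-rule — branch into ~(q5 | ((q4 -> q1) -> ~(q4 -> (~q4 <-> q1))))  //  q4.
          branch 2.2.1 (add ~(q5 | ((q4 -> q1) -> ~(q4 -> (~q4 <-> q1))))):
            ~(q5 | ((q4 -> q1) -> ~(q4 -> (~q4 <-> q1)))): α-rule — add ~q5, ~((q4 -> q1) -> ~(q4 -> (~q4 <-> q1))).
            × closes — contains both q5 and ~q5.
          branch 2.2.2 (add q4):
            ○ open, literals {q3=false, q4=true, q5=true}.
4 branches closed, 7 open.
Each open branch fixes some atoms; the unmentioned ones are free. Counting distinct full assignments: branch {q1=false, q3=false, q4=false} (q5, q2) contributes 4 new; branch {q1=false, q3=false, q5=true} (q4, q2) contributes 2 new; branch {q3=false, q4=false, q5=false} (q2, q1) contributes 2 new; branch {q1=true, q3=false, q4=false, q5=false} (q2) contributes 0 new; branch {q1=true, q3=false, q4=false, q5=false} (q2) contributes 0 new; branch {q1=true, q3=false, q4=false, q5=false} (q2) contributes 0 new; branch {q3=false, q4=true, q5=true} (q2, q1) contributes 2 new. Total: 10.

10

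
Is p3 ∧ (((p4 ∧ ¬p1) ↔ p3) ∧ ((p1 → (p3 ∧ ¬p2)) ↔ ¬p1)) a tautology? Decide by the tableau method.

Not valid

Assume the negation and expand:
Initial set: {¬(p3 ∧ (((p4 ∧ ¬p1) ↔ p3) ∧ ((p1 → (p3 ∧ ¬p2)) ↔ ¬p1)))}.
¬(p3 ∧ (((p4 ∧ ¬p1) ↔ p3) ∧ ((p1 → (p3 ∧ ¬p2)) ↔ ¬p1))): β-rule — branch into ¬p3  //  ¬(((p4 ∧ ¬p1) ↔ p3) ∧ ((p1 → (p3 ∧ ¬p2)) ↔ ¬p1)).
  branch 1 (add ¬p3):
    ○ open, literals {p3=F}.
  branch 2 (add ¬(((p4 ∧ ¬p1) ↔ p3) ∧ ((p1 → (p3 ∧ ¬p2)) ↔ ¬p1))):
    ¬(((p4 ∧ ¬p1) ↔ p3) ∧ ((p1 → (p3 ∧ ¬p2)) ↔ ¬p1)): β-rule — branch into ¬((p4 ∧ ¬p1) ↔ p3)  //  ¬((p1 → (p3 ∧ ¬p2)) ↔ ¬p1).
      branch 2.1 (add ¬((p4 ∧ ¬p1) ↔ p3)):
        ¬((p4 ∧ ¬p1) ↔ p3): β-rule — branch into (p4 ∧ ¬p1), ¬p3  //  ¬(p4 ∧ ¬p1), p3.
          branch 2.1.1 (add (p4 ∧ ¬p1), ¬p3):
            (p4 ∧ ¬p1): α-rule — add p4, ¬p1.
            ○ open, literals {p1=F, p3=F, p4=T}.
          branch 2.1.2 (add ¬(p4 ∧ ¬p1), p3):
            ¬(p4 ∧ ¬p1): β-rule — branch into ¬p4  //  ¬¬p1.
              branch 2.1.2.1 (add ¬p4):
                ○ open, literals {p3=T, p4=F}.
              branch 2.1.2.2 (add ¬¬p1):
                ○ open, literals {p1=T, p3=T}.
      branch 2.2 (add ¬((p1 → (p3 ∧ ¬p2)) ↔ ¬p1)):
        ¬((p1 → (p3 ∧ ¬p2)) ↔ ¬p1): β-rule — branch into (p1 → (p3 ∧ ¬p2)), ¬¬p1  //  ¬(p1 → (p3 ∧ ¬p2)), ¬p1.
          branch 2.2.1 (add (p1 → (p3 ∧ ¬p2)), ¬¬p1):
            (p1 → (p3 ∧ ¬p2)): β-rule — branch into ¬p1  //  (p3 ∧ ¬p2).
              branch 2.2.1.1 (add ¬p1):
                × closes — contains both p1 and ¬p1.
              branch 2.2.1.2 (add (p3 ∧ ¬p2)):
                (p3 ∧ ¬p2): α-rule — add p3, ¬p2.
                ○ open, literals {p1=T, p2=F, p3=T}.
          branch 2.2.2 (add ¬(p1 → (p3 ∧ ¬p2)), ¬p1):
            ¬(p1 → (p3 ∧ ¬p2)): α-rule — add p1, ¬(p3 ∧ ¬p2).
            × closes — contains both p1 and ¬p1.
2 branches closed, 5 open.
An open branch gives a countermodel: p3=F (unmentioned atoms arbitrary); under it the original formula is false.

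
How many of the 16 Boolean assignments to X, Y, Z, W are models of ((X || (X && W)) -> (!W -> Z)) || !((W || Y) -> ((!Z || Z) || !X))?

Initial set: {(((X || (X && W)) -> (!W -> Z)) || !((W || Y) -> ((!Z || Z) || !X)))}.
(((X || (X && W)) -> (!W -> Z)) || !((W || Y) -> ((!Z || Z) || !X))): β-rule — branch into ((X || (X && W)) -> (!W -> Z))  //  !((W || Y) -> ((!Z || Z) || !X)).
  branch 1 (add ((X || (X && W)) -> (!W -> Z))):
    ((X || (X && W)) -> (!W -> Z)): β-rule — branch into !(X || (X && W))  //  (!W -> Z).
      branch 1.1 (add !(X || (X && W))):
        !(X || (X && W)): α-rule — add !X, !(X && W).
        !(X && W): β-rule — branch into !X  //  !W.
          branch 1.1.1 (add !X):
            ○ open, literals {X=0}.
          branch 1.1.2 (add !W):
            ○ open, literals {W=0, X=0}.
      branch 1.2 (add (!W -> Z)):
        (!W -> Z): β-rule — branch into !!W  //  Z.
          branch 1.2.1 (add !!W):
            ○ open, literals {W=1}.
          branch 1.2.2 (add Z):
            ○ open, literals {Z=1}.
  branch 2 (add !((W || Y) -> ((!Z || Z) || !X))):
    !((W || Y) -> ((!Z || Z) || !X)): α-rule — add (W || Y), !((!Z || Z) || !X).
    !((!Z || Z) || !X): α-rule — add !(!Z || Z), !!X.
    !(!Z || Z): α-rule — add !!Z, !Z.
    × closes — contains both Z and !Z.
1 branch closed, 4 open.
Each open branch fixes some atoms; the unmentioned ones are free. Counting distinct full assignments: branch {X=0} (Y, Z, W) contributes 8 new; branch {W=0, X=0} (Y, Z) contributes 0 new; branch {W=1} (X, Y, Z) contributes 4 new; branch {Z=1} (X, Y, W) contributes 2 new. Total: 14.

14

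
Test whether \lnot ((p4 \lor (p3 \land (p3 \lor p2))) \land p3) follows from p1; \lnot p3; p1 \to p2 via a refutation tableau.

Yes

Initial set: {T p1; T \lnot p3; T (p1 \to p2); F \lnot ((p4 \lor (p3 \land (p3 \lor p2))) \land p3)}.
F \lnot ((p4 \lor (p3 \land (p3 \lor p2))) \land p3): α-rule — add T (p4 \lor (p3 \land (p3 \lor p2))), T p3.
× closes — contains both p3 and \lnot p3.
All 1 branch closes.
Every branch closed, so the premises entail the conclusion.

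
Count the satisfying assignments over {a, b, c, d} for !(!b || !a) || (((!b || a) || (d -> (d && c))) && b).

7

Initial set: {(!(!b || !a) || (((!b || a) || (d -> (d && c))) && b))}.
(!(!b || !a) || (((!b || a) || (d -> (d && c))) && b)): β-rule — branch into !(!b || !a)  //  (((!b || a) || (d -> (d && c))) && b).
  branch 1 (add !(!b || !a)):
    !(!b || !a): α-rule — add !!b, !!a.
    ○ open, literals {a=1, b=1}.
  branch 2 (add (((!b || a) || (d -> (d && c))) && b)):
    (((!b || a) || (d -> (d && c))) && b): α-rule — add ((!b || a) || (d -> (d && c))), b.
    ((!b || a) || (d -> (d && c))): β-rule — branch into (!b || a)  //  (d -> (d && c)).
      branch 2.1 (add (!b || a)):
        (!b || a): β-rule — branch into !b  //  a.
          branch 2.1.1 (add !b):
            × closes — contains both b and !b.
          branch 2.1.2 (add a):
            ○ open, literals {a=1, b=1}.
      branch 2.2 (add (d -> (d && c))):
        (d -> (d && c)): β-rule — branch into !d  //  (d && c).
          branch 2.2.1 (add !d):
            ○ open, literals {b=1, d=0}.
          branch 2.2.2 (add (d && c)):
            (d && c): α-rule — add d, c.
            ○ open, literals {b=1, c=1, d=1}.
1 branch closed, 4 open.
Each open branch fixes some atoms; the unmentioned ones are free. Counting distinct full assignments: branch {a=1, b=1} (c, d) contributes 4 new; branch {a=1, b=1} (c, d) contributes 0 new; branch {b=1, d=0} (a, c) contributes 2 new; branch {b=1, c=1, d=1} (a) contributes 1 new. Total: 7.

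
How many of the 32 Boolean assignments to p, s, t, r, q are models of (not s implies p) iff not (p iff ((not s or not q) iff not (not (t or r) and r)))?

Initial set: {((not s implies p) iff not (p iff ((not s or not q) iff not (not (t or r) and r))))}.
((not s implies p) iff not (p iff ((not s or not q) iff not (not (t or r) and r)))): β-rule — branch into (not s implies p), not (p iff ((not s or not q) iff not (not (t or r) and r)))  //  not (not s implies p), not not (p iff ((not s or not q) iff not (not (t or r) and r))).
  branch 1 (add (not s implies p), not (p iff ((not s or not q) iff not (not (t or r) and r)))):
    (not s implies p): β-rule — branch into not not s  //  p.
      branch 1.1 (add not not s):
        not (p iff ((not s or not q) iff not (not (t or r) and r))): β-rule — branch into p, not ((not s or not q) iff not (not (t or r) and r))  //  not p, ((not s or not q) iff not (not (t or r) and r)).
          branch 1.1.1 (add p, not ((not s or not q) iff not (not (t or r) and r))):
            not ((not s or not q) iff not (not (t or r) and r)): β-rule — branch into (not s or not q), not not (not (t or r) and r)  //  not (not s or not q), not (not (t or r) and r).
              branch 1.1.1.1 (add (not s or not q), not not (not (t or r) and r)):
                not not (not (t or r) and r): α-rule — add not (t or r), r.
                not (t or r): α-rule — add not t, not r.
                × closes — contains both r and not r.
              branch 1.1.1.2 (add not (not s or not q), not (not (t or r) and r)):
                not (not s or not q): α-rule — add not not s, not not q.
                not (not (t or r) and r): β-rule — branch into not not (t or r)  //  not r.
                  branch 1.1.1.2.1 (add not not (t or r)):
                    not not (t or r): β-rule — branch into t  //  r.
                      branch 1.1.1.2.1.1 (add t):
                        ○ open, literals {p=1, q=1, s=1, t=1}.
                      branch 1.1.1.2.1.2 (add r):
                        ○ open, literals {p=1, q=1, r=1, s=1}.
                  branch 1.1.1.2.2 (add not r):
                    ○ open, literals {p=1, q=1, r=0, s=1}.
          branch 1.1.2 (add not p, ((not s or not q) iff not (not (t or r) and r))):
            ((not s or not q) iff not (not (t or r) and r)): β-rule — branch into (not s or not q), not (not (t or r) and r)  //  not (not s or not q), not not (not (t or r) and r).
              branch 1.1.2.1 (add (not s or not q), not (not (t or r) and r)):
                (not s or not q): β-rule — branch into not s  //  not q.
                  branch 1.1.2.1.1 (add not s):
                    × closes — contains both s and not s.
                  branch 1.1.2.1.2 (add not q):
                    not (not (t or r) and r): β-rule — branch into not not (t or r)  //  not r.
                      branch 1.1.2.1.2.1 (add not not (t or r)):
                        not not (t or r): β-rule — branch into t  //  r.
                          branch 1.1.2.1.2.1.1 (add t):
                            ○ open, literals {p=0, q=0, s=1, t=1}.
                          branch 1.1.2.1.2.1.2 (add r):
                            ○ open, literals {p=0, q=0, r=1, s=1}.
                      branch 1.1.2.1.2.2 (add not r):
                        ○ open, literals {p=0, q=0, r=0, s=1}.
              branch 1.1.2.2 (add not (not s or not q), not not (not (t or r) and r)):
                not (not s or not q): α-rule — add not not s, not not q.
                not not (not (t or r) and r): α-rule — add not (t or r), r.
                not (t or r): α-rule — add not t, not r.
                × closes — contains both r and not r.
      branch 1.2 (add p):
        not (p iff ((not s or not q) iff not (not (t or r) and r))): β-rule — branch into p, not ((not s or not q) iff not (not (t or r) and r))  //  not p, ((not s or not q) iff not (not (t or r) and r)).
          branch 1.2.1 (add p, not ((not s or not q) iff not (not (t or r) and r))):
            not ((not s or not q) iff not (not (t or r) and r)): β-rule — branch into (not s or not q), not not (not (t or r) and r)  //  not (not s or not q), not (not (t or r) and r).
              branch 1.2.1.1 (add (not s or not q), not not (not (t or r) and r)):
                not not (not (t or r) and r): α-rule — add not (t or r), r.
                not (t or r): α-rule — add not t, not r.
                × closes — contains both r and not r.
              branch 1.2.1.2 (add not (not s or not q), not (not (t or r) and r)):
                not (not s or not q): α-rule — add not not s, not not q.
                not (not (t or r) and r): β-rule — branch into not not (t or r)  //  not r.
                  branch 1.2.1.2.1 (add not not (t or r)):
                    not not (t or r): β-rule — branch into t  //  r.
                      branch 1.2.1.2.1.1 (add t):
                        ○ open, literals {p=1, q=1, s=1, t=1}.
                      branch 1.2.1.2.1.2 (add r):
                        ○ open, literals {p=1, q=1, r=1, s=1}.
                  branch 1.2.1.2.2 (add not r):
                    ○ open, literals {p=1, q=1, r=0, s=1}.
          branch 1.2.2 (add not p, ((not s or not q) iff not (not (t or r) and r))):
            × closes — contains both p and not p.
  branch 2 (add not (not s implies p), not not (p iff ((not s or not q) iff not (not (t or r) and r)))):
    not (not s implies p): α-rule — add not s, not p.
    not not (p iff ((not s or not q) iff not (not (t or r) and r))): β-rule — branch into p, ((not s or not q) iff not (not (t or r) and r))  //  not p, not ((not s or not q) iff not (not (t or r) and r)).
      branch 2.1 (add p, ((not s or not q) iff not (not (t or r) and r))):
        × closes — contains both p and not p.
      branch 2.2 (add not p, not ((not s or not q) iff not (not (t or r) and r))):
        not ((not s or not q) iff not (not (t or r) and r)): β-rule — branch into (not s or not q), not not (not (t or r) and r)  //  not (not s or not q), not (not (t or r) and r).
          branch 2.2.1 (add (not s or not q), not not (not (t or r) and r)):
            not not (not (t or r) and r): α-rule — add not (t or r), r.
            not (t or r): α-rule — add not t, not r.
            × closes — contains both r and not r.
          branch 2.2.2 (add not (not s or not q), not (not (t or r) and r)):
            not (not s or not q): α-rule — add not not s, not not q.
            × closes — contains both s and not s.
8 branches closed, 9 open.
Each open branch fixes some atoms; the unmentioned ones are free. Counting distinct full assignments: branch {p=1, q=1, s=1, t=1} (r) contributes 2 new; branch {p=1, q=1, r=1, s=1} (t) contributes 1 new; branch {p=1, q=1, r=0, s=1} (t) contributes 1 new; branch {p=0, q=0, s=1, t=1} (r) contributes 2 new; branch {p=0, q=0, r=1, s=1} (t) contributes 1 new; branch {p=0, q=0, r=0, s=1} (t) contributes 1 new; branch {p=1, q=1, s=1, t=1} (r) contributes 0 new; branch {p=1, q=1, r=1, s=1} (t) contributes 0 new; branch {p=1, q=1, r=0, s=1} (t) contributes 0 new. Total: 8.

8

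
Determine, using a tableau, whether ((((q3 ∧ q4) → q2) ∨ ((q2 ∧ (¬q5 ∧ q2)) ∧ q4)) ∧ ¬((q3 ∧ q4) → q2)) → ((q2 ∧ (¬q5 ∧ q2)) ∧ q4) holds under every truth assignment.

Assume the negation and expand:
Initial set: {¬(((((q3 ∧ q4) → q2) ∨ ((q2 ∧ (¬q5 ∧ q2)) ∧ q4)) ∧ ¬((q3 ∧ q4) → q2)) → ((q2 ∧ (¬q5 ∧ q2)) ∧ q4))}.
¬(((((q3 ∧ q4) → q2) ∨ ((q2 ∧ (¬q5 ∧ q2)) ∧ q4)) ∧ ¬((q3 ∧ q4) → q2)) → ((q2 ∧ (¬q5 ∧ q2)) ∧ q4)): α-rule — add ((((q3 ∧ q4) → q2) ∨ ((q2 ∧ (¬q5 ∧ q2)) ∧ q4)) ∧ ¬((q3 ∧ q4) → q2)), ¬((q2 ∧ (¬q5 ∧ q2)) ∧ q4).
((((q3 ∧ q4) → q2) ∨ ((q2 ∧ (¬q5 ∧ q2)) ∧ q4)) ∧ ¬((q3 ∧ q4) → q2)): α-rule — add (((q3 ∧ q4) → q2) ∨ ((q2 ∧ (¬q5 ∧ q2)) ∧ q4)), ¬((q3 ∧ q4) → q2).
¬((q3 ∧ q4) → q2): α-rule — add (q3 ∧ q4), ¬q2.
(q3 ∧ q4): α-rule — add q3, q4.
¬((q2 ∧ (¬q5 ∧ q2)) ∧ q4): β-rule — branch into ¬(q2 ∧ (¬q5 ∧ q2))  //  ¬q4.
  branch 1 (add ¬(q2 ∧ (¬q5 ∧ q2))):
    (((q3 ∧ q4) → q2) ∨ ((q2 ∧ (¬q5 ∧ q2)) ∧ q4)): β-rule — branch into ((q3 ∧ q4) → q2)  //  ((q2 ∧ (¬q5 ∧ q2)) ∧ q4).
      branch 1.1 (add ((q3 ∧ q4) → q2)):
        ¬(q2 ∧ (¬q5 ∧ q2)): β-rule — branch into ¬q2  //  ¬(¬q5 ∧ q2).
          branch 1.1.1 (add ¬q2):
            ((q3 ∧ q4) → q2): β-rule — branch into ¬(q3 ∧ q4)  //  q2.
              branch 1.1.1.1 (add ¬(q3 ∧ q4)):
                ¬(q3 ∧ q4): β-rule — branch into ¬q3  //  ¬q4.
                  branch 1.1.1.1.1 (add ¬q3):
                    × closes — contains both q3 and ¬q3.
                  branch 1.1.1.1.2 (add ¬q4):
                    × closes — contains both q4 and ¬q4.
              branch 1.1.1.2 (add q2):
                × closes — contains both q2 and ¬q2.
          branch 1.1.2 (add ¬(¬q5 ∧ q2)):
            ((q3 ∧ q4) → q2): β-rule — branch into ¬(q3 ∧ q4)  //  q2.
              branch 1.1.2.1 (add ¬(q3 ∧ q4)):
                ¬(¬q5 ∧ q2): β-rule — branch into ¬¬q5  //  ¬q2.
                  branch 1.1.2.1.1 (add ¬¬q5):
                    ¬(q3 ∧ q4): β-rule — branch into ¬q3  //  ¬q4.
                      branch 1.1.2.1.1.1 (add ¬q3):
                        × closes — contains both q3 and ¬q3.
                      branch 1.1.2.1.1.2 (add ¬q4):
                        × closes — contains both q4 and ¬q4.
                  branch 1.1.2.1.2 (add ¬q2):
                    ¬(q3 ∧ q4): β-rule — branch into ¬q3  //  ¬q4.
                      branch 1.1.2.1.2.1 (add ¬q3):
                        × closes — contains both q3 and ¬q3.
                      branch 1.1.2.1.2.2 (add ¬q4):
                        × closes — contains both q4 and ¬q4.
              branch 1.1.2.2 (add q2):
                × closes — contains both q2 and ¬q2.
      branch 1.2 (add ((q2 ∧ (¬q5 ∧ q2)) ∧ q4)):
        ((q2 ∧ (¬q5 ∧ q2)) ∧ q4): α-rule — add (q2 ∧ (¬q5 ∧ q2)), q4.
        (q2 ∧ (¬q5 ∧ q2)): α-rule — add q2, (¬q5 ∧ q2).
        × closes — contains both q2 and ¬q2.
  branch 2 (add ¬q4):
    × closes — contains both q4 and ¬q4.
All 10 branches close.
Every branch closed, so the negation is unsatisfiable and the formula is valid.

Valid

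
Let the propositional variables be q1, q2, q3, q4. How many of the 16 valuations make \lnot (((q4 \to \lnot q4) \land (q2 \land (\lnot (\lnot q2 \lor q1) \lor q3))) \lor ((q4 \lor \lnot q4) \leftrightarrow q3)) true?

7

Initial set: {T \lnot (((q4 \to \lnot q4) \land (q2 \land (\lnot (\lnot q2 \lor q1) \lor q3))) \lor ((q4 \lor \lnot q4) \leftrightarrow q3))}.
T \lnot (((q4 \to \lnot q4) \land (q2 \land (\lnot (\lnot q2 \lor q1) \lor q3))) \lor ((q4 \lor \lnot q4) \leftrightarrow q3)): α-rule — add F ((q4 \to \lnot q4) \land (q2 \land (\lnot (\lnot q2 \lor q1) \lor q3))), F ((q4 \lor \lnot q4) \leftrightarrow q3).
F ((q4 \to \lnot q4) \land (q2 \land (\lnot (\lnot q2 \lor q1) \lor q3))): β-rule — branch into F (q4 \to \lnot q4)  //  F (q2 \land (\lnot (\lnot q2 \lor q1) \lor q3)).
  branch 1 (add F (q4 \to \lnot q4)):
    F (q4 \to \lnot q4): α-rule — add T q4, F \lnot q4.
    F ((q4 \lor \lnot q4) \leftrightarrow q3): β-rule — branch into T (q4 \lor \lnot q4), F q3  //  F (q4 \lor \lnot q4), T q3.
      branch 1.1 (add T (q4 \lor \lnot q4), F q3):
        T (q4 \lor \lnot q4): β-rule — branch into T q4  //  T \lnot q4.
          branch 1.1.1 (add T q4):
            ○ open, literals {q3=false, q4=true}.
          branch 1.1.2 (add T \lnot q4):
            × closes — contains both q4 and \lnot q4.
      branch 1.2 (add F (q4 \lor \lnot q4), T q3):
        F (q4 \lor \lnot q4): α-rule — add F q4, F \lnot q4.
        × closes — contains both q4 and \lnot q4.
  branch 2 (add F (q2 \land (\lnot (\lnot q2 \lor q1) \lor q3))):
    F ((q4 \lor \lnot q4) \leftrightarrow q3): β-rule — branch into T (q4 \lor \lnot q4), F q3  //  F (q4 \lor \lnot q4), T q3.
      branch 2.1 (add T (q4 \lor \lnot q4), F q3):
        F (q2 \land (\lnot (\lnot q2 \lor q1) \lor q3)): β-rule — branch into F q2  //  F (\lnot (\lnot q2 \lor q1) \lor q3).
          branch 2.1.1 (add F q2):
            T (q4 \lor \lnot q4): β-rule — branch into T q4  //  T \lnot q4.
              branch 2.1.1.1 (add T q4):
                ○ open, literals {q2=false, q3=false, q4=true}.
              branch 2.1.1.2 (add T \lnot q4):
                ○ open, literals {q2=false, q3=false, q4=false}.
          branch 2.1.2 (add F (\lnot (\lnot q2 \lor q1) \lor q3)):
            F (\lnot (\lnot q2 \lor q1) \lor q3): α-rule — add F \lnot (\lnot q2 \lor q1), F q3.
            T (q4 \lor \lnot q4): β-rule — branch into T q4  //  T \lnot q4.
              branch 2.1.2.1 (add T q4):
                F \lnot (\lnot q2 \lor q1): β-rule — branch into T \lnot q2  //  T q1.
                  branch 2.1.2.1.1 (add T \lnot q2):
                    ○ open, literals {q2=false, q3=false, q4=true}.
                  branch 2.1.2.1.2 (add T q1):
                    ○ open, literals {q1=true, q3=false, q4=true}.
              branch 2.1.2.2 (add T \lnot q4):
                F \lnot (\lnot q2 \lor q1): β-rule — branch into T \lnot q2  //  T q1.
                  branch 2.1.2.2.1 (add T \lnot q2):
                    ○ open, literals {q2=false, q3=false, q4=false}.
                  branch 2.1.2.2.2 (add T q1):
                    ○ open, literals {q1=true, q3=false, q4=false}.
      branch 2.2 (add F (q4 \lor \lnot q4), T q3):
        F (q4 \lor \lnot q4): α-rule — add F q4, F \lnot q4.
        × closes — contains both q4 and \lnot q4.
3 branches closed, 7 open.
Each open branch fixes some atoms; the unmentioned ones are free. Counting distinct full assignments: branch {q3=false, q4=true} (q1, q2) contributes 4 new; branch {q2=false, q3=false, q4=true} (q1) contributes 0 new; branch {q2=false, q3=false, q4=false} (q1) contributes 2 new; branch {q2=false, q3=false, q4=true} (q1) contributes 0 new; branch {q1=true, q3=false, q4=true} (q2) contributes 0 new; branch {q2=false, q3=false, q4=false} (q1) contributes 0 new; branch {q1=true, q3=false, q4=false} (q2) contributes 1 new. Total: 7.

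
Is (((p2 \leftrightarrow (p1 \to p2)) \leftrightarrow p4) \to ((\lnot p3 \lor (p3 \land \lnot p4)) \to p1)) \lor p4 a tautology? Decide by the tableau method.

Not valid

Assume the negation and expand:
Initial set: {\lnot ((((p2 \leftrightarrow (p1 \to p2)) \leftrightarrow p4) \to ((\lnot p3 \lor (p3 \land \lnot p4)) \to p1)) \lor p4)}.
\lnot ((((p2 \leftrightarrow (p1 \to p2)) \leftrightarrow p4) \to ((\lnot p3 \lor (p3 \land \lnot p4)) \to p1)) \lor p4): α-rule — add \lnot (((p2 \leftrightarrow (p1 \to p2)) \leftrightarrow p4) \to ((\lnot p3 \lor (p3 \land \lnot p4)) \to p1)), \lnot p4.
\lnot (((p2 \leftrightarrow (p1 \to p2)) \leftrightarrow p4) \to ((\lnot p3 \lor (p3 \land \lnot p4)) \to p1)): α-rule — add ((p2 \leftrightarrow (p1 \to p2)) \leftrightarrow p4), \lnot ((\lnot p3 \lor (p3 \land \lnot p4)) \to p1).
\lnot ((\lnot p3 \lor (p3 \land \lnot p4)) \to p1): α-rule — add (\lnot p3 \lor (p3 \land \lnot p4)), \lnot p1.
((p2 \leftrightarrow (p1 \to p2)) \leftrightarrow p4): β-rule — branch into (p2 \leftrightarrow (p1 \to p2)), p4  //  \lnot (p2 \leftrightarrow (p1 \to p2)), \lnot p4.
  branch 1 (add (p2 \leftrightarrow (p1 \to p2)), p4):
    × closes — contains both p4 and \lnot p4.
  branch 2 (add \lnot (p2 \leftrightarrow (p1 \to p2)), \lnot p4):
    (\lnot p3 \lor (p3 \land \lnot p4)): β-rule — branch into \lnot p3  //  (p3 \land \lnot p4).
      branch 2.1 (add \lnot p3):
        \lnot (p2 \leftrightarrow (p1 \to p2)): β-rule — branch into p2, \lnot (p1 \to p2)  //  \lnot p2, (p1 \to p2).
          branch 2.1.1 (add p2, \lnot (p1 \to p2)):
            \lnot (p1 \to p2): α-rule — add p1, \lnot p2.
            × closes — contains both p1 and \lnot p1.
          branch 2.1.2 (add \lnot p2, (p1 \to p2)):
            (p1 \to p2): β-rule — branch into \lnot p1  //  p2.
              branch 2.1.2.1 (add \lnot p1):
                ○ open, literals {p1=false, p2=false, p3=false, p4=false}.
              branch 2.1.2.2 (add p2):
                × closes — contains both p2 and \lnot p2.
      branch 2.2 (add (p3 \land \lnot p4)):
        (p3 \land \lnot p4): α-rule — add p3, \lnot p4.
        \lnot (p2 \leftrightarrow (p1 \to p2)): β-rule — branch into p2, \lnot (p1 \to p2)  //  \lnot p2, (p1 \to p2).
          branch 2.2.1 (add p2, \lnot (p1 \to p2)):
            \lnot (p1 \to p2): α-rule — add p1, \lnot p2.
            × closes — contains both p1 and \lnot p1.
          branch 2.2.2 (add \lnot p2, (p1 \to p2)):
            (p1 \to p2): β-rule — branch into \lnot p1  //  p2.
              branch 2.2.2.1 (add \lnot p1):
                ○ open, literals {p1=false, p2=false, p3=true, p4=false}.
              branch 2.2.2.2 (add p2):
                × closes — contains both p2 and \lnot p2.
5 branches closed, 2 open.
An open branch gives a countermodel: p1=false, p2=false, p3=false, p4=false (unmentioned atoms arbitrary); under it the original formula is false.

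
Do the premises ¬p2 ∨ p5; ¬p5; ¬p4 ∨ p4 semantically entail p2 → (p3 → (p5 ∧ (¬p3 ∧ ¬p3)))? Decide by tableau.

Yes

Initial set: {(¬p2 ∨ p5); ¬p5; (¬p4 ∨ p4); ¬(p2 → (p3 → (p5 ∧ (¬p3 ∧ ¬p3))))}.
¬(p2 → (p3 → (p5 ∧ (¬p3 ∧ ¬p3)))): α-rule — add p2, ¬(p3 → (p5 ∧ (¬p3 ∧ ¬p3))).
¬(p3 → (p5 ∧ (¬p3 ∧ ¬p3))): α-rule — add p3, ¬(p5 ∧ (¬p3 ∧ ¬p3)).
(¬p2 ∨ p5): β-rule — branch into ¬p2  //  p5.
  branch 1 (add ¬p2):
    × closes — contains both p2 and ¬p2.
  branch 2 (add p5):
    × closes — contains both p5 and ¬p5.
All 2 branches close.
Every branch closed, so the premises entail the conclusion.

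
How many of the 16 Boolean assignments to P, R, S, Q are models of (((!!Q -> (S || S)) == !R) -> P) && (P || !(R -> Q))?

10

Initial set: {((((!!Q -> (S || S)) == !R) -> P) && (P || !(R -> Q)))}.
((((!!Q -> (S || S)) == !R) -> P) && (P || !(R -> Q))): α-rule — add (((!!Q -> (S || S)) == !R) -> P), (P || !(R -> Q)).
(((!!Q -> (S || S)) == !R) -> P): β-rule — branch into !((!!Q -> (S || S)) == !R)  //  P.
  branch 1 (add !((!!Q -> (S || S)) == !R)):
    (P || !(R -> Q)): β-rule — branch into P  //  !(R -> Q).
      branch 1.1 (add P):
        !((!!Q -> (S || S)) == !R): β-rule — branch into (!!Q -> (S || S)), !!R  //  !(!!Q -> (S || S)), !R.
          branch 1.1.1 (add (!!Q -> (S || S)), !!R):
            (!!Q -> (S || S)): β-rule — branch into !!!Q  //  (S || S).
              branch 1.1.1.1 (add !!!Q):
                !!!Q: drop double negation, giving !Q.
                ○ open, literals {P=true, Q=false, R=true}.
              branch 1.1.1.2 (add (S || S)):
                (S || S): β-rule — branch into S  //  S.
                  branch 1.1.1.2.1 (add S):
                    ○ open, literals {P=true, R=true, S=true}.
                  branch 1.1.1.2.2 (add S):
                    ○ open, literals {P=true, R=true, S=true}.
          branch 1.1.2 (add !(!!Q -> (S || S)), !R):
            !(!!Q -> (S || S)): α-rule — add !!Q, !(S || S).
            !!Q: drop double negation, giving Q.
            !(S || S): α-rule — add !S, !S.
            ○ open, literals {P=true, Q=true, R=false, S=false}.
      branch 1.2 (add !(R -> Q)):
        !(R -> Q): α-rule — add R, !Q.
        !((!!Q -> (S || S)) == !R): β-rule — branch into (!!Q -> (S || S)), !!R  //  !(!!Q -> (S || S)), !R.
          branch 1.2.1 (add (!!Q -> (S || S)), !!R):
            (!!Q -> (S || S)): β-rule — branch into !!!Q  //  (S || S).
              branch 1.2.1.1 (add !!!Q):
                !!!Q: drop double negation, giving !Q.
                ○ open, literals {Q=false, R=true}.
              branch 1.2.1.2 (add (S || S)):
                (S || S): β-rule — branch into S  //  S.
                  branch 1.2.1.2.1 (add S):
                    ○ open, literals {Q=false, R=true, S=true}.
                  branch 1.2.1.2.2 (add S):
                    ○ open, literals {Q=false, R=true, S=true}.
          branch 1.2.2 (add !(!!Q -> (S || S)), !R):
            × closes — contains both R and !R.
  branch 2 (add P):
    (P || !(R -> Q)): β-rule — branch into P  //  !(R -> Q).
      branch 2.1 (add P):
        ○ open, literals {P=true}.
      branch 2.2 (add !(R -> Q)):
        !(R -> Q): α-rule — add R, !Q.
        ○ open, literals {P=true, Q=false, R=true}.
1 branch closed, 9 open.
Each open branch fixes some atoms; the unmentioned ones are free. Counting distinct full assignments: branch {P=true, Q=false, R=true} (S) contributes 2 new; branch {P=true, R=true, S=true} (Q) contributes 1 new; branch {P=true, R=true, S=true} (Q) contributes 0 new; branch {P=true, Q=true, R=false, S=false} (none free) contributes 1 new; branch {Q=false, R=true} (P, S) contributes 2 new; branch {Q=false, R=true, S=true} (P) contributes 0 new; branch {Q=false, R=true, S=true} (P) contributes 0 new; branch {P=true} (R, S, Q) contributes 4 new; branch {P=true, Q=false, R=true} (S) contributes 0 new. Total: 10.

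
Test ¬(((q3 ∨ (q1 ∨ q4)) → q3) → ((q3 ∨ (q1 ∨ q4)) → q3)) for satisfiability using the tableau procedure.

Unsatisfiable

Initial set: {¬(((q3 ∨ (q1 ∨ q4)) → q3) → ((q3 ∨ (q1 ∨ q4)) → q3))}.
¬(((q3 ∨ (q1 ∨ q4)) → q3) → ((q3 ∨ (q1 ∨ q4)) → q3)): α-rule — add ((q3 ∨ (q1 ∨ q4)) → q3), ¬((q3 ∨ (q1 ∨ q4)) → q3).
¬((q3 ∨ (q1 ∨ q4)) → q3): α-rule — add (q3 ∨ (q1 ∨ q4)), ¬q3.
((q3 ∨ (q1 ∨ q4)) → q3): β-rule — branch into ¬(q3 ∨ (q1 ∨ q4))  //  q3.
  branch 1 (add ¬(q3 ∨ (q1 ∨ q4))):
    ¬(q3 ∨ (q1 ∨ q4)): α-rule — add ¬q3, ¬(q1 ∨ q4).
    ¬(q1 ∨ q4): α-rule — add ¬q1, ¬q4.
    (q3 ∨ (q1 ∨ q4)): β-rule — branch into q3  //  (q1 ∨ q4).
      branch 1.1 (add q3):
        × closes — contains both q3 and ¬q3.
      branch 1.2 (add (q1 ∨ q4)):
        (q1 ∨ q4): β-rule — branch into q1  //  q4.
          branch 1.2.1 (add q1):
            × closes — contains both q1 and ¬q1.
          branch 1.2.2 (add q4):
            × closes — contains both q4 and ¬q4.
  branch 2 (add q3):
    × closes — contains both q3 and ¬q3.
All 4 branches close.
Every branch closed; the formula is unsatisfiable.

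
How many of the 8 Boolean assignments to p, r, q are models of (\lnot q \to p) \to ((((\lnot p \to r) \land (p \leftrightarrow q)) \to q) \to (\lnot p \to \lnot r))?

Initial set: {((\lnot q \to p) \to ((((\lnot p \to r) \land (p \leftrightarrow q)) \to q) \to (\lnot p \to \lnot r)))}.
((\lnot q \to p) \to ((((\lnot p \to r) \land (p \leftrightarrow q)) \to q) \to (\lnot p \to \lnot r))): β-rule — branch into \lnot (\lnot q \to p)  //  ((((\lnot p \to r) \land (p \leftrightarrow q)) \to q) \to (\lnot p \to \lnot r)).
  branch 1 (add \lnot (\lnot q \to p)):
    \lnot (\lnot q \to p): α-rule — add \lnot q, \lnot p.
    ○ open, literals {p=0, q=0}.
  branch 2 (add ((((\lnot p \to r) \land (p \leftrightarrow q)) \to q) \to (\lnot p \to \lnot r))):
    ((((\lnot p \to r) \land (p \leftrightarrow q)) \to q) \to (\lnot p \to \lnot r)): β-rule — branch into \lnot (((\lnot p \to r) \land (p \leftrightarrow q)) \to q)  //  (\lnot p \to \lnot r).
      branch 2.1 (add \lnot (((\lnot p \to r) \land (p \leftrightarrow q)) \to q)):
        \lnot (((\lnot p \to r) \land (p \leftrightarrow q)) \to q): α-rule — add ((\lnot p \to r) \land (p \leftrightarrow q)), \lnot q.
        ((\lnot p \to r) \land (p \leftrightarrow q)): α-rule — add (\lnot p \to r), (p \leftrightarrow q).
        (\lnot p \to r): β-rule — branch into \lnot \lnot p  //  r.
          branch 2.1.1 (add \lnot \lnot p):
            (p \leftrightarrow q): β-rule — branch into p, q  //  \lnot p, \lnot q.
              branch 2.1.1.1 (add p, q):
                × closes — contains both q and \lnot q.
              branch 2.1.1.2 (add \lnot p, \lnot q):
                × closes — contains both p and \lnot p.
          branch 2.1.2 (add r):
            (p \leftrightarrow q): β-rule — branch into p, q  //  \lnot p, \lnot q.
              branch 2.1.2.1 (add p, q):
                × closes — contains both q and \lnot q.
              branch 2.1.2.2 (add \lnot p, \lnot q):
                ○ open, literals {p=0, q=0, r=1}.
      branch 2.2 (add (\lnot p \to \lnot r)):
        (\lnot p \to \lnot r): β-rule — branch into \lnot \lnot p  //  \lnot r.
          branch 2.2.1 (add \lnot \lnot p):
            ○ open, literals {p=1}.
          branch 2.2.2 (add \lnot r):
            ○ open, literals {r=0}.
3 branches closed, 4 open.
Each open branch fixes some atoms; the unmentioned ones are free. Counting distinct full assignments: branch {p=0, q=0} (r) contributes 2 new; branch {p=0, q=0, r=1} (none free) contributes 0 new; branch {p=1} (r, q) contributes 4 new; branch {r=0} (p, q) contributes 1 new. Total: 7.

7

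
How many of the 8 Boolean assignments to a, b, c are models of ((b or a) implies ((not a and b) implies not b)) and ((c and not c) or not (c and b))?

Initial set: {(((b or a) implies ((not a and b) implies not b)) and ((c and not c) or not (c and b)))}.
(((b or a) implies ((not a and b) implies not b)) and ((c and not c) or not (c and b))): α-rule — add ((b or a) implies ((not a and b) implies not b)), ((c and not c) or not (c and b)).
((b or a) implies ((not a and b) implies not b)): β-rule — branch into not (b or a)  //  ((not a and b) implies not b).
  branch 1 (add not (b or a)):
    not (b or a): α-rule — add not b, not a.
    ((c and not c) or not (c and b)): β-rule — branch into (c and not c)  //  not (c and b).
      branch 1.1 (add (c and not c)):
        (c and not c): α-rule — add c, not c.
        × closes — contains both c and not c.
      branch 1.2 (add not (c and b)):
        not (c and b): β-rule — branch into not c  //  not b.
          branch 1.2.1 (add not c):
            ○ open, literals {a=F, b=F, c=F}.
          branch 1.2.2 (add not b):
            ○ open, literals {a=F, b=F}.
  branch 2 (add ((not a and b) implies not b)):
    ((c and not c) or not (c and b)): β-rule — branch into (c and not c)  //  not (c and b).
      branch 2.1 (add (c and not c)):
        (c and not c): α-rule — add c, not c.
        × closes — contains both c and not c.
      branch 2.2 (add not (c and b)):
        ((not a and b) implies not b): β-rule — branch into not (not a and b)  //  not b.
          branch 2.2.1 (add not (not a and b)):
            not (c and b): β-rule — branch into not c  //  not b.
              branch 2.2.1.1 (add not c):
                not (not a and b): β-rule — branch into not not a  //  not b.
                  branch 2.2.1.1.1 (add not not a):
                    ○ open, literals {a=T, c=F}.
                  branch 2.2.1.1.2 (add not b):
                    ○ open, literals {b=F, c=F}.
              branch 2.2.1.2 (add not b):
                not (not a and b): β-rule — branch into not not a  //  not b.
                  branch 2.2.1.2.1 (add not not a):
                    ○ open, literals {a=T, b=F}.
                  branch 2.2.1.2.2 (add not b):
                    ○ open, literals {b=F}.
          branch 2.2.2 (add not b):
            not (c and b): β-rule — branch into not c  //  not b.
              branch 2.2.2.1 (add not c):
                ○ open, literals {b=F, c=F}.
              branch 2.2.2.2 (add not b):
                ○ open, literals {b=F}.
2 branches closed, 8 open.
Each open branch fixes some atoms; the unmentioned ones are free. Counting distinct full assignments: branch {a=F, b=F, c=F} (none free) contributes 1 new; branch {a=F, b=F} (c) contributes 1 new; branch {a=T, c=F} (b) contributes 2 new; branch {b=F, c=F} (a) contributes 0 new; branch {a=T, b=F} (c) contributes 1 new; branch {b=F} (a, c) contributes 0 new; branch {b=F, c=F} (a) contributes 0 new; branch {b=F} (a, c) contributes 0 new. Total: 5.

5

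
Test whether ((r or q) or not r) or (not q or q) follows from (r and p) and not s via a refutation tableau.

Initial set: {((r and p) and not s); not (((r or q) or not r) or (not q or q))}.
((r and p) and not s): α-rule — add (r and p), not s.
not (((r or q) or not r) or (not q or q)): α-rule — add not ((r or q) or not r), not (not q or q).
(r and p): α-rule — add r, p.
not ((r or q) or not r): α-rule — add not (r or q), not not r.
not (not q or q): α-rule — add not not q, not q.
× closes — contains both q and not q.
All 1 branch closes.
Every branch closed, so the premises entail the conclusion.

Yes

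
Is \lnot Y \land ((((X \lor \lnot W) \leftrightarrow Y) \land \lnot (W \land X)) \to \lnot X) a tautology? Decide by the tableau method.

Not valid

Assume the negation and expand:
Initial set: {\lnot (\lnot Y \land ((((X \lor \lnot W) \leftrightarrow Y) \land \lnot (W \land X)) \to \lnot X))}.
\lnot (\lnot Y \land ((((X \lor \lnot W) \leftrightarrow Y) \land \lnot (W \land X)) \to \lnot X)): β-rule — branch into \lnot \lnot Y  //  \lnot ((((X \lor \lnot W) \leftrightarrow Y) \land \lnot (W \land X)) \to \lnot X).
  branch 1 (add \lnot \lnot Y):
    ○ open, literals {Y=true}.
  branch 2 (add \lnot ((((X \lor \lnot W) \leftrightarrow Y) \land \lnot (W \land X)) \to \lnot X)):
    \lnot ((((X \lor \lnot W) \leftrightarrow Y) \land \lnot (W \land X)) \to \lnot X): α-rule — add (((X \lor \lnot W) \leftrightarrow Y) \land \lnot (W \land X)), \lnot \lnot X.
    (((X \lor \lnot W) \leftrightarrow Y) \land \lnot (W \land X)): α-rule — add ((X \lor \lnot W) \leftrightarrow Y), \lnot (W \land X).
    ((X \lor \lnot W) \leftrightarrow Y): β-rule — branch into (X \lor \lnot W), Y  //  \lnot (X \lor \lnot W), \lnot Y.
      branch 2.1 (add (X \lor \lnot W), Y):
        \lnot (W \land X): β-rule — branch into \lnot W  //  \lnot X.
          branch 2.1.1 (add \lnot W):
            (X \lor \lnot W): β-rule — branch into X  //  \lnot W.
              branch 2.1.1.1 (add X):
                ○ open, literals {W=false, X=true, Y=true}.
              branch 2.1.1.2 (add \lnot W):
                ○ open, literals {W=false, X=true, Y=true}.
          branch 2.1.2 (add \lnot X):
            × closes — contains both X and \lnot X.
      branch 2.2 (add \lnot (X \lor \lnot W), \lnot Y):
        \lnot (X \lor \lnot W): α-rule — add \lnot X, \lnot \lnot W.
        × closes — contains both X and \lnot X.
2 branches closed, 3 open.
An open branch gives a countermodel: Y=true (unmentioned atoms arbitrary); under it the original formula is false.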